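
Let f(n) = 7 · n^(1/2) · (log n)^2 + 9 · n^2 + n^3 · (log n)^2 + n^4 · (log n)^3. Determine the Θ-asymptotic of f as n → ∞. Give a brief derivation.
f(n) ∈ Θ(n^4 · (log n)^3)

Compare the terms by growth order. For large n, n^a · (log n)^b dominates n^a' · (log n)^b' iff a > a', or (a = a' and b > b'). Ranking the 4 terms shows the dominant one is n^4 · (log n)^3. Hence f(n) ∈ Θ(n^4 · (log n)^3).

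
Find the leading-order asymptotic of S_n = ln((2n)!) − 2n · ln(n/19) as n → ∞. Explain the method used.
S_n ~ 2n · (ln 38 − 1) + O(ln n)

Stirling: ln((2n)!) = 2n ln(2n) − 2n + O(ln n).
  S_n = 2n ln(2n) − 2n − 2n ln(n/19) + O(ln n)
      = 2n ln(2n) − 2n ln n + 2n ln 19 − 2n + O(ln n)
      = 2n ln 2 + 2n ln 19 − 2n + O(ln n)
      = 2n (ln 38 − 1) + O(ln n).
Numerically ln(38) − 1 ≈ 2.6376.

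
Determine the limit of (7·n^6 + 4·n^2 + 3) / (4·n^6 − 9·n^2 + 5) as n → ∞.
lim = 7/4

For large n the leading n^6 terms dominate both numerator and denominator. Dividing top and bottom by n^6, every other term tends to 0, leaving 7/4.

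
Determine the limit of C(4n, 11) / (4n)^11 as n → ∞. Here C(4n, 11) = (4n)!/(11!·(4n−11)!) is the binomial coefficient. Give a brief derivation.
lim = 1/11! = 1/39916800

With N = 4n → ∞: C(N, 11) / N^11 = [N(N−1)…(N−10)] / (11! · N^11) = (1/11!) · 1 · (1 − 1/(4n)) · … · (1 − 10/(4n)). Each factor → 1 as N → ∞, so the limit is 1/11! = 1/39916800.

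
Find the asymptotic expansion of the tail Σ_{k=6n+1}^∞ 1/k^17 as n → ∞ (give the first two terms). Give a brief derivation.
Σ_{k>6n} 1/k^17 = 1/(16 · (6n)^16) − 1/(2 · (6n)^17) + O(1/(6n)^18)

Compare to the integral: ∫_{6n}^∞ x^(−17) dx = [−x^(−16)/16]_{6n}^∞ = 1/((17−1)·(6n)^16). The Euler-Maclaurin correction adds −f(6n)/2 = −1/(2·(6n)^17). Euler-Maclaurin then gives
  Σ_{k>6n} 1/k^17 = ∫_{6n}^∞ dx/x^17 − 1/(2·(6n)^17) + O(1/(6n)^18).
(Equivalently this is ζ(17) − Σ_{k≤6n} 1/k^17.)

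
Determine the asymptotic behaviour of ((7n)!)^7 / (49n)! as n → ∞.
((7n)!)^7/(49n)! ~ ((2π·7n)^(6/2) / sqrt(7)) · 7^(−7·7n)  →  0

Write N = 7n. Stirling: N! ~ sqrt(2π N)(N/e)^N and (7N)! ~ sqrt(2π·7N)·(7N/e)^(7N).
  (N!)^7/(7N)! ~ (2π N)^(7/2) (N/e)^(7N) / [sqrt(2π·7N) (7N/e)^(7N)]
     = (2π N)^(7/2) / sqrt(2π·7N) · (N/(7N))^(7N)
     = (2π N)^((7−1)/2) / sqrt(7) · 7^(−7N).
Since 7^7 > 1, the factor 7^(−7N) decays exponentially, so the ratio → 0. Substituting N = 7n gives the stated form.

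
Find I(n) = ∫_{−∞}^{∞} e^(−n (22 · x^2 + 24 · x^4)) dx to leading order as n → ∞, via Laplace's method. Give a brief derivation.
I(n) ~ sqrt(π/(22n))

φ(x) = 22 · x^2 + 24 · x^4 has its unique global minimum at x* = 0 (since φ'(x) = 44x + 96x^3 = 0 only at x = 0 for real x with both coefficients positive, and φ → ∞ as |x| → ∞). At x* = 0, φ(0) = 0 and φ''(0) = 44. Laplace's method then gives
  I(n) ~ sqrt(2π / (n · φ''(0))) · e^(−n φ(0)) = sqrt(2π / (44n)) = sqrt(π/(22n)).
The 24 · x^4 term contributes only at subleading order (an O(1/n) relative correction).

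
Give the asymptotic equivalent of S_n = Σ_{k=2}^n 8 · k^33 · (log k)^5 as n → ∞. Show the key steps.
S_n ~ 4 · n^34 · (log n)^5 / 17

By integral comparison, S_n = ∫_1^n 8 · x^33 · (log x)^5 dx + O(n^33 · (log n)^5). For the integral, the leading term of ∫_1^n x^33 (log x)^5 dx is n^34/34 · (log n)^5 (by repeated integration by parts; each step lowers the log-exponent and produces a relatively O(1/log n) correction). Hence S_n ~ 4 · n^34 · (log n)^5 / 17.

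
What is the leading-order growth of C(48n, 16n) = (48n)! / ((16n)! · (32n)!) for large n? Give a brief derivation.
C(48n, 16n) ~ (27/4)^(16n) · sqrt(3/(4π·16n))

Write N = 16n. Apply Stirling to each factorial:
  (3N)! ~ sqrt(2π·3N) · (3N/e)^(3N),
  N! ~ sqrt(2π N) · (N/e)^N,
  (2N)! ~ sqrt(2π·2N) · (2N/e)^(2N).
The exponential factors combine to (3N)^(3N) / (N^N · (2N)^(2N)) = 3^(3N)/2^(2N) = (3^3/2^2)^N = (27/4)^N.
The square-root prefactors combine to sqrt(2π·3N) / (sqrt(2π N)·sqrt(2π·2N)) = sqrt(3 / (2π·2·N)) = sqrt(3/(4π·16n)).
Substituting N = 16n: C(48n, 16n) ~ (27/4)^(16n) · sqrt(3/(4π·16n)).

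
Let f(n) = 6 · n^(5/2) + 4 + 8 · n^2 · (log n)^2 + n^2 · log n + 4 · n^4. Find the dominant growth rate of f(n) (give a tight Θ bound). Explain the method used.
f(n) ∈ Θ(n^4)

Compare the terms by growth order. For large n, n^a · (log n)^b dominates n^a' · (log n)^b' iff a > a', or (a = a' and b > b'). Ranking the 5 terms shows the dominant one is 4 · n^4. Hence f(n) ∈ Θ(n^4).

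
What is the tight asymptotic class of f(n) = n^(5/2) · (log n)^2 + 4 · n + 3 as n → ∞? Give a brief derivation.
f(n) ∈ Θ(n^(5/2) · (log n)^2)

Compare the terms by growth order. For large n, n^a · (log n)^b dominates n^a' · (log n)^b' iff a > a', or (a = a' and b > b'). Ranking the 3 terms shows the dominant one is n^(5/2) · (log n)^2. Hence f(n) ∈ Θ(n^(5/2) · (log n)^2).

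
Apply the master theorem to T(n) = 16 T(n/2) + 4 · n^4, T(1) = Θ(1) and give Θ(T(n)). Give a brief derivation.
T(n) = Θ(n^4 log n)

log_2 16 = 4, and f(n) = 4 · n^4 = Θ(n^(log_2 16)). This is Case 2 of the master theorem: T(n) = Θ(f(n) · log n) = Θ(n^4 log n).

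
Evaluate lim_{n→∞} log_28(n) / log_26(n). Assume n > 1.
lim = ln(26) / ln(28) = log_28(26)

Change of base: log_28(n) = ln n / ln 28 and log_26(n) = ln n / ln 26. The ratio is (ln n / ln 28) · (ln 26 / ln n) = ln 26 / ln 28, a constant independent of n. So the limit is ln 26 / ln 28 = log_28(26).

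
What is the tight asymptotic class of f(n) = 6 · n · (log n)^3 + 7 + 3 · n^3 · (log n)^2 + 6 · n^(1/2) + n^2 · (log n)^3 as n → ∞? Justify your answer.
f(n) ∈ Θ(n^3 · (log n)^2)

Compare the terms by growth order. For large n, n^a · (log n)^b dominates n^a' · (log n)^b' iff a > a', or (a = a' and b > b'). Ranking the 5 terms shows the dominant one is 3 · n^3 · (log n)^2. Hence f(n) ∈ Θ(n^3 · (log n)^2).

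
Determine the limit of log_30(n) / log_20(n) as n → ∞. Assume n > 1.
lim = ln(20) / ln(30) = log_30(20)

Change of base: log_30(n) = ln n / ln 30 and log_20(n) = ln n / ln 20. The ratio is (ln n / ln 30) · (ln 20 / ln n) = ln 20 / ln 30, a constant independent of n. So the limit is ln 20 / ln 30 = log_30(20).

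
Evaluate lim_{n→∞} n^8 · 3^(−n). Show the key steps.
lim = 0

Exponentials with base > 1 dominate every fixed polynomial: for any fixed c, n^c / 3^n → 0 as n → ∞ (e.g. by the ratio test, or by writing 3^n = e^(n ln 3) and noting e^(n ln 3) / n^c → ∞). Hence n^8 · 3^(−n) = n^8 / 3^n → 0.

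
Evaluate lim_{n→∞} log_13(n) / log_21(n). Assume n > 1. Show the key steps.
lim = ln(21) / ln(13) = log_13(21)

Change of base: log_13(n) = ln n / ln 13 and log_21(n) = ln n / ln 21. The ratio is (ln n / ln 13) · (ln 21 / ln n) = ln 21 / ln 13, a constant independent of n. So the limit is ln 21 / ln 13 = log_13(21).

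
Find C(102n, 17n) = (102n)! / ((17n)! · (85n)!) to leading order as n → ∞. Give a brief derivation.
C(102n, 17n) ~ (46656/3125)^(17n) · sqrt(3/(5π·17n))

Write N = 17n. Apply Stirling to each factorial:
  (6N)! ~ sqrt(2π·6N) · (6N/e)^(6N),
  N! ~ sqrt(2π N) · (N/e)^N,
  (5N)! ~ sqrt(2π·5N) · (5N/e)^(5N).
The exponential factors combine to (6N)^(6N) / (N^N · (5N)^(5N)) = 6^(6N)/5^(5N) = (6^6/5^5)^N = (46656/3125)^N.
The square-root prefactors combine to sqrt(2π·6N) / (sqrt(2π N)·sqrt(2π·5N)) = sqrt(6 / (2π·5·N)) = sqrt(3/(5π·17n)).
Substituting N = 17n: C(102n, 17n) ~ (46656/3125)^(17n) · sqrt(3/(5π·17n)).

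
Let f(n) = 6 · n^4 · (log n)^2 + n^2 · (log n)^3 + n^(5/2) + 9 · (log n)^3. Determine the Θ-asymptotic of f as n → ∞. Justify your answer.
f(n) ∈ Θ(n^4 · (log n)^2)

Compare the terms by growth order. For large n, n^a · (log n)^b dominates n^a' · (log n)^b' iff a > a', or (a = a' and b > b'). Ranking the 4 terms shows the dominant one is 6 · n^4 · (log n)^2. Hence f(n) ∈ Θ(n^4 · (log n)^2).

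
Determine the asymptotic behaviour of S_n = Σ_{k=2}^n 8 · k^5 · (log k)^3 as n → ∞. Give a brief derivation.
S_n ~ 4 · n^6 · (log n)^3 / 3

By integral comparison, S_n = ∫_1^n 8 · x^5 · (log x)^3 dx + O(n^5 · (log n)^3). For the integral, the leading term of ∫_1^n x^5 (log x)^3 dx is n^6/6 · (log n)^3 (by repeated integration by parts; each step lowers the log-exponent and produces a relatively O(1/log n) correction). Hence S_n ~ 4 · n^6 · (log n)^3 / 3.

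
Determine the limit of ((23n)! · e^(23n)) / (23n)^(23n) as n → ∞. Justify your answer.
lim = ∞

Stirling: (23n)! ~ sqrt(2π·23n) · (23n/e)^(23n). Hence
  (23n)! · e^(23n) / (23n)^(23n) ~ sqrt(2π·23n) = sqrt(2π·23) · sqrt(n) → ∞.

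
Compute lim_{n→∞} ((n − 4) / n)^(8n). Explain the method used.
lim = e^(−32)

Rewrite as (1 − 4/n)^(8n). By the standard limit (1 + x/n)^n → e^x, we have (1 − 4/n)^n → e^(−4), and raising to the 8th power gives e^(−32).
More precisely, ln[(1 − 4/n)^(8n)] = 8n · ln(1 − 4/n) = 8n · (-4/n + O(1/n^2)) = -32 + O(1/n) → -32.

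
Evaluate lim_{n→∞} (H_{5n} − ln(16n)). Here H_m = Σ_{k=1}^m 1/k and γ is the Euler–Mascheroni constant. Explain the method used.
lim = ln(5/16) + γ

By Euler-Maclaurin, H_m = ln m + γ + O(1/m). So
  H_{5n} − ln(16n) = ln(5n) + γ − ln(16n) + O(1/n)
                       = ln(5/16) + γ + O(1/n).
Hence the limit is ln(5/16) + γ.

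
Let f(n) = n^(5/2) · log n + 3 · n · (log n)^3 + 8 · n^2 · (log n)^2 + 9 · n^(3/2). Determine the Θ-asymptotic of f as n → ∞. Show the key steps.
f(n) ∈ Θ(n^(5/2) · log n)

Compare the terms by growth order. For large n, n^a · (log n)^b dominates n^a' · (log n)^b' iff a > a', or (a = a' and b > b'). Ranking the 4 terms shows the dominant one is n^(5/2) · log n. Hence f(n) ∈ Θ(n^(5/2) · log n).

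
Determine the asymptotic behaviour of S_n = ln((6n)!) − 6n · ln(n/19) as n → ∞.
S_n ~ 6n · (ln 114 − 1) + O(ln n)

Stirling: ln((6n)!) = 6n ln(6n) − 6n + O(ln n).
  S_n = 6n ln(6n) − 6n − 6n ln(n/19) + O(ln n)
      = 6n ln(6n) − 6n ln n + 6n ln 19 − 6n + O(ln n)
      = 6n ln 6 + 6n ln 19 − 6n + O(ln n)
      = 6n (ln 114 − 1) + O(ln n).
Numerically ln(114) − 1 ≈ 3.7362.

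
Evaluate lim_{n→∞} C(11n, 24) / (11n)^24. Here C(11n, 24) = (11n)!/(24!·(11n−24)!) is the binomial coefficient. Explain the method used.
lim = 1/24! = 1/620448401733239439360000

With N = 11n → ∞: C(N, 24) / N^24 = [N(N−1)…(N−23)] / (24! · N^24) = (1/24!) · 1 · (1 − 1/(11n)) · … · (1 − 23/(11n)). Each factor → 1 as N → ∞, so the limit is 1/24! = 1/620448401733239439360000.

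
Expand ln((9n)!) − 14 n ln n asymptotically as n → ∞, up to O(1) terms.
ln((9n)!) − 14 n ln n = −5 n ln n + 9(ln 9 − 1) n + (1/2) ln(2π·9n) + O(1/n)

Stirling: ln((9n)!) = 9n ln(9n) − 9n + (1/2) ln(2π·9n) + O(1/n).
Expand 9n ln(9n) = 9n (ln n + ln 9) = 9n ln n + 9n ln 9.
Subtract 14n ln n: leading term is (9 − 14) n ln n = −5 n ln n. The next term is 9n ln 9 − 9n = 9(ln 9 − 1) n. Then the (1/2) ln(2π·9n) correction.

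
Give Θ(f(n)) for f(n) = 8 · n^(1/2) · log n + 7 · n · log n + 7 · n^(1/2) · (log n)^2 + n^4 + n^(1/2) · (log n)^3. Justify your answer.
f(n) ∈ Θ(n^4)

Compare the terms by growth order. For large n, n^a · (log n)^b dominates n^a' · (log n)^b' iff a > a', or (a = a' and b > b'). Ranking the 5 terms shows the dominant one is n^4. Hence f(n) ∈ Θ(n^4).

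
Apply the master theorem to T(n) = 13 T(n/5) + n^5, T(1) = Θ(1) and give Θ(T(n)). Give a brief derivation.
T(n) = Θ(n^5)

log_5 13 ≈ 1.594. f(n) = n^5 dominates n^(log_5 13) since 5 > 1.594, and the regularity condition a·f(n/b) = 13·(n/5)^5 = (13/3125)·n^5 ≤ c·f(n) holds with c = 13/3125 ≈ 0.00416 < 1. So this is Case 3: T(n) = Θ(f(n)) = Θ(n^5).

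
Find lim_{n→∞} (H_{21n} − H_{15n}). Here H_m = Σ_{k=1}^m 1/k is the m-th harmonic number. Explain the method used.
lim = ln(21/15) = ln(7/5)

Euler-Maclaurin gives H_m = ln m + γ + 1/(2m) + O(1/m^2). The γ and O(1/m) terms cancel in the difference:
  H_{21n} − H_{15n} = ln(21n) − ln(15n) + O(1/n) = ln(21/15) + O(1/n).
Hence the limit is ln(21/15) = ln(7/5).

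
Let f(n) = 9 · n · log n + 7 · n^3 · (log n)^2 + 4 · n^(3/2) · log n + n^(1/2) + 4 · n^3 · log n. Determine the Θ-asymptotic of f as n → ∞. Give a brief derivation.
f(n) ∈ Θ(n^3 · (log n)^2)

Compare the terms by growth order. For large n, n^a · (log n)^b dominates n^a' · (log n)^b' iff a > a', or (a = a' and b > b'). Ranking the 5 terms shows the dominant one is 7 · n^3 · (log n)^2. Hence f(n) ∈ Θ(n^3 · (log n)^2).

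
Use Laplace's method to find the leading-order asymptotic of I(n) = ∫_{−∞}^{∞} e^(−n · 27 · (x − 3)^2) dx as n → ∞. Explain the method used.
I(n) = sqrt(π/(27n))

Here φ(x) = 27 · (x − 3)^2 has its unique minimum at x* = 3 with φ(x*) = 0 and φ''(x*) = 54. Laplace's method gives
  I(n) ~ e^(−n φ(x*)) · sqrt(2π / (n · φ''(x*))) = sqrt(2π / (54n)) = sqrt(π/(27n)).
This is exact: substituting u = (x − 3)·sqrt(27n) gives I(n) = (1/sqrt(27n)) ∫_{−∞}^{∞} e^(−u^2) du = sqrt(π/(27n)).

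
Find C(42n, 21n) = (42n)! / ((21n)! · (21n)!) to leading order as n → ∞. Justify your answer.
C(42n, 21n) ~ (4)^(21n) · sqrt(1/(π·21n))

Write N = 21n. Apply Stirling to each factorial:
  (2N)! ~ sqrt(2π·2N) · (2N/e)^(2N),
  N! ~ sqrt(2π N) · (N/e)^N,
  (1N)! ~ sqrt(2π·1N) · (1N/e)^(1N).
The exponential factors combine to (2N)^(2N) / (N^N · (1N)^(1N)) = 2^(2N)/1^(1N) = (2^2/1^1)^N = (4)^N.
The square-root prefactors combine to sqrt(2π·2N) / (sqrt(2π N)·sqrt(2π·1N)) = sqrt(2 / (2π·1·N)) = sqrt(1/(π·21n)).
Substituting N = 21n: C(42n, 21n) ~ (4)^(21n) · sqrt(1/(π·21n)).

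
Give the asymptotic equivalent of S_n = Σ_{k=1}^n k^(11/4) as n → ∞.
S_n ~ (4/15) · n^(15/4)

Integral comparison: Σ_{k=1}^n k^(11/4) = ∫_0^n x^(11/4) dx + O(n^(11/4)). The integral is n^(1 + 11/4) / (1 + 11/4) = n^((11+4)/4) / ((11+4)/4) = (4/15) · n^(15/4).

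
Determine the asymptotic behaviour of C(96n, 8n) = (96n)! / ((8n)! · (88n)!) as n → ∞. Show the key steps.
C(96n, 8n) ~ (8916100448256/285311670611)^(8n) · sqrt(6/(11π·8n))

Write N = 8n. Apply Stirling to each factorial:
  (12N)! ~ sqrt(2π·12N) · (12N/e)^(12N),
  N! ~ sqrt(2π N) · (N/e)^N,
  (11N)! ~ sqrt(2π·11N) · (11N/e)^(11N).
The exponential factors combine to (12N)^(12N) / (N^N · (11N)^(11N)) = 12^(12N)/11^(11N) = (12^12/11^11)^N = (8916100448256/285311670611)^N.
The square-root prefactors combine to sqrt(2π·12N) / (sqrt(2π N)·sqrt(2π·11N)) = sqrt(12 / (2π·11·N)) = sqrt(6/(11π·8n)).
Substituting N = 8n: C(96n, 8n) ~ (8916100448256/285311670611)^(8n) · sqrt(6/(11π·8n)).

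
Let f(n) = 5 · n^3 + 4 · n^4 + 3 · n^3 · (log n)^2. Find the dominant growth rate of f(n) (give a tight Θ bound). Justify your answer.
f(n) ∈ Θ(n^4)

Compare the terms by growth order. For large n, n^a · (log n)^b dominates n^a' · (log n)^b' iff a > a', or (a = a' and b > b'). Ranking the 3 terms shows the dominant one is 4 · n^4. Hence f(n) ∈ Θ(n^4).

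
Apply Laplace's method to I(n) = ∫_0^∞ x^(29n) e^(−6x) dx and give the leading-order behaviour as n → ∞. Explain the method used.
I(n) ~ (sqrt(2π·29n) / 6) · (29n/(6e))^(29n)

Write the integrand as exp(29n ln x − 6x) and set f(x) = 29n ln x − 6x. Then f'(x) = 29n/x − 6 = 0 at x* = 29n/6, and f''(x*) = −29n/x*^2 = −6^2/(29n). Laplace's method (interior maximum) gives
  I(n) ~ e^(f(x*)) · sqrt(2π / |f''(x*)|)
        = exp(29n ln(29n/6) − 29n) · sqrt(2π · 29n / 6^2)
        = (29n/6)^(29n) e^(−29n) · sqrt(2π·29n) / 6
        = (sqrt(2π·29n) / 6) · (29n/(6e))^(29n).
This matches Γ(29n+1)/6^(29n+1) with Stirling applied to Γ.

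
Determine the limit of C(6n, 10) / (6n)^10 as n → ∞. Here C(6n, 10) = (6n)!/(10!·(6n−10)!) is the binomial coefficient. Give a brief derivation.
lim = 1/10! = 1/3628800

With N = 6n → ∞: C(N, 10) / N^10 = [N(N−1)…(N−9)] / (10! · N^10) = (1/10!) · 1 · (1 − 1/(6n)) · … · (1 − 9/(6n)). Each factor → 1 as N → ∞, so the limit is 1/10! = 1/3628800.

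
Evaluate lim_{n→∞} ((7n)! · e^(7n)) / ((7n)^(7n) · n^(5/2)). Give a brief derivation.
lim = 0

Stirling: (7n)! ~ sqrt(2π·7n) · (7n/e)^(7n). Hence
  (7n)! · e^(7n) / (7n)^(7n) ~ sqrt(2π·7n).
Dividing by n^(5/2): sqrt(2π·7n) / n^(5/2) = sqrt(2π·7) · n^((1−5)/2), so the expression behaves like sqrt(2π·7) · n^((1−5)/2) → 0.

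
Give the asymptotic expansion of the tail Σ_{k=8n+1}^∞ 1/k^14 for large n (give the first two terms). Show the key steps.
Σ_{k>8n} 1/k^14 = 1/(13 · (8n)^13) − 1/(2 · (8n)^14) + O(1/(8n)^15)

Compare to the integral: ∫_{8n}^∞ x^(−14) dx = [−x^(−13)/13]_{8n}^∞ = 1/((14−1)·(8n)^13). The Euler-Maclaurin correction adds −f(8n)/2 = −1/(2·(8n)^14). Euler-Maclaurin then gives
  Σ_{k>8n} 1/k^14 = ∫_{8n}^∞ dx/x^14 − 1/(2·(8n)^14) + O(1/(8n)^15).
(Equivalently this is ζ(14) − Σ_{k≤8n} 1/k^14.)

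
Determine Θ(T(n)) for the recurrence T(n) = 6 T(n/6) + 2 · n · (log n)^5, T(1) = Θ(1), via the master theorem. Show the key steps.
T(n) = Θ(n · (log n)^6)

Here log_6 6 = 1 and f(n) = 2 · n · (log n)^5 = Θ(n^(log_6 6) · (log n)^5). This is the extended Case 2 of the master theorem (f matches the critical exponent up to log factors), giving T(n) = Θ(n^(log_6 6) · (log n)^(5+1)) = Θ(n · (log n)^6).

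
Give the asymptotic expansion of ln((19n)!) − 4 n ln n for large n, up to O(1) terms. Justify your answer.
ln((19n)!) − 4 n ln n = 15 n ln n + 19(ln 19 − 1) n + (1/2) ln(2π·19n) + O(1/n)

Stirling: ln((19n)!) = 19n ln(19n) − 19n + (1/2) ln(2π·19n) + O(1/n).
Expand 19n ln(19n) = 19n (ln n + ln 19) = 19n ln n + 19n ln 19.
Subtract 4n ln n: leading term is (19 − 4) n ln n = 15 n ln n. The next term is 19n ln 19 − 19n = 19(ln 19 − 1) n. Then the (1/2) ln(2π·19n) correction.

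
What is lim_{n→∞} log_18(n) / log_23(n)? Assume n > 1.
lim = ln(23) / ln(18) = log_18(23)

Change of base: log_18(n) = ln n / ln 18 and log_23(n) = ln n / ln 23. The ratio is (ln n / ln 18) · (ln 23 / ln n) = ln 23 / ln 18, a constant independent of n. So the limit is ln 23 / ln 18 = log_18(23).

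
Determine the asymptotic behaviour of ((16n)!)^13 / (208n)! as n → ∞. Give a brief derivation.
((16n)!)^13/(208n)! ~ ((2π·16n)^(12/2) / sqrt(13)) · 13^(−13·16n)  →  0

Write N = 16n. Stirling: N! ~ sqrt(2π N)(N/e)^N and (13N)! ~ sqrt(2π·13N)·(13N/e)^(13N).
  (N!)^13/(13N)! ~ (2π N)^(13/2) (N/e)^(13N) / [sqrt(2π·13N) (13N/e)^(13N)]
     = (2π N)^(13/2) / sqrt(2π·13N) · (N/(13N))^(13N)
     = (2π N)^((13−1)/2) / sqrt(13) · 13^(−13N).
Since 13^13 > 1, the factor 13^(−13N) decays exponentially, so the ratio → 0. Substituting N = 16n gives the stated form.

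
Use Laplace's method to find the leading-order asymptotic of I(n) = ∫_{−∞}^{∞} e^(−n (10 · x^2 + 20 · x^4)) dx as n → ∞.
I(n) ~ sqrt(π/(10n))

φ(x) = 10 · x^2 + 20 · x^4 has its unique global minimum at x* = 0 (since φ'(x) = 20x + 80x^3 = 0 only at x = 0 for real x with both coefficients positive, and φ → ∞ as |x| → ∞). At x* = 0, φ(0) = 0 and φ''(0) = 20. Laplace's method then gives
  I(n) ~ sqrt(2π / (n · φ''(0))) · e^(−n φ(0)) = sqrt(2π / (20n)) = sqrt(π/(10n)).
The 20 · x^4 term contributes only at subleading order (an O(1/n) relative correction).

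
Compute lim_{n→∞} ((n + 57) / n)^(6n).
lim = e^342

Rewrite as (1 + 57/n)^(6n). By the standard limit (1 + x/n)^n → e^x, we have (1 + 57/n)^n → e^57, and raising to the 6th power gives e^342.
More precisely, ln[(1 + 57/n)^(6n)] = 6n · ln(1 + 57/n) = 6n · (57/n + O(1/n^2)) = 342 + O(1/n) → 342.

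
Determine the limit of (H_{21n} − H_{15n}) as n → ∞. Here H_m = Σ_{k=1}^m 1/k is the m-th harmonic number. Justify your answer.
lim = ln(21/15) = ln(7/5)

Euler-Maclaurin gives H_m = ln m + γ + 1/(2m) + O(1/m^2). The γ and O(1/m) terms cancel in the difference:
  H_{21n} − H_{15n} = ln(21n) − ln(15n) + O(1/n) = ln(21/15) + O(1/n).
Hence the limit is ln(21/15) = ln(7/5).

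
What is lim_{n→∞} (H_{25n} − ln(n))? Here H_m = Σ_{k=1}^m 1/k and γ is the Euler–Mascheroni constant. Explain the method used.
lim = ln 25 + γ

By Euler-Maclaurin, H_m = ln m + γ + O(1/m). So
  H_{25n} − ln(n) = ln(25n) + γ − ln(n) + O(1/n)
                       = ln(25/1) + γ + O(1/n).
Hence the limit is ln(25/1) + γ.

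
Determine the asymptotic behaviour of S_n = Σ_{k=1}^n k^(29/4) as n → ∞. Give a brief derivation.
S_n ~ (4/33) · n^(33/4)

Integral comparison: Σ_{k=1}^n k^(29/4) = ∫_0^n x^(29/4) dx + O(n^(29/4)). The integral is n^(1 + 29/4) / (1 + 29/4) = n^((29+4)/4) / ((29+4)/4) = (4/33) · n^(33/4).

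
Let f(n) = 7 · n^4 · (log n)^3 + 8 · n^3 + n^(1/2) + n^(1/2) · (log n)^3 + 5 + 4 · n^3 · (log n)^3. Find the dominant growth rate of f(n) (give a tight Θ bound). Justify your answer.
f(n) ∈ Θ(n^4 · (log n)^3)

Compare the terms by growth order. For large n, n^a · (log n)^b dominates n^a' · (log n)^b' iff a > a', or (a = a' and b > b'). Ranking the 6 terms shows the dominant one is 7 · n^4 · (log n)^3. Hence f(n) ∈ Θ(n^4 · (log n)^3).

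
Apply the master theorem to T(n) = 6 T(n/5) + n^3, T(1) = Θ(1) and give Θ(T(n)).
T(n) = Θ(n^3)

log_5 6 ≈ 1.113. f(n) = n^3 dominates n^(log_5 6) since 3 > 1.113, and the regularity condition a·f(n/b) = 6·(n/5)^3 = (6/125)·n^3 ≤ c·f(n) holds with c = 6/125 ≈ 0.048 < 1. So this is Case 3: T(n) = Θ(f(n)) = Θ(n^3).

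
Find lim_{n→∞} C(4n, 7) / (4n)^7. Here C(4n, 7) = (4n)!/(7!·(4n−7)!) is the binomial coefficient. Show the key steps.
lim = 1/7! = 1/5040

With N = 4n → ∞: C(N, 7) / N^7 = [N(N−1)…(N−6)] / (7! · N^7) = (1/7!) · 1 · (1 − 1/(4n)) · … · (1 − 6/(4n)). Each factor → 1 as N → ∞, so the limit is 1/7! = 1/5040.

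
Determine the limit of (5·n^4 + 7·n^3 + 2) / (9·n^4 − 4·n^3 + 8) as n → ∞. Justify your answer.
lim = 5/9

For large n the leading n^4 terms dominate both numerator and denominator. Dividing top and bottom by n^4, every other term tends to 0, leaving 5/9.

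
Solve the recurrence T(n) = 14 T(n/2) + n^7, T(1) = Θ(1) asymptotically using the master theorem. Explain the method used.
T(n) = Θ(n^7)

log_2 14 ≈ 3.807. f(n) = n^7 dominates n^(log_2 14) since 7 > 3.807, and the regularity condition a·f(n/b) = 14·(n/2)^7 = (14/128)·n^7 ≤ c·f(n) holds with c = 14/128 ≈ 0.109 < 1. So this is Case 3: T(n) = Θ(f(n)) = Θ(n^7).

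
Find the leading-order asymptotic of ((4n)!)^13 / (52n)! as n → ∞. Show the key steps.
((4n)!)^13/(52n)! ~ ((2π·4n)^(12/2) / sqrt(13)) · 13^(−13·4n)  →  0

Write N = 4n. Stirling: N! ~ sqrt(2π N)(N/e)^N and (13N)! ~ sqrt(2π·13N)·(13N/e)^(13N).
  (N!)^13/(13N)! ~ (2π N)^(13/2) (N/e)^(13N) / [sqrt(2π·13N) (13N/e)^(13N)]
     = (2π N)^(13/2) / sqrt(2π·13N) · (N/(13N))^(13N)
     = (2π N)^((13−1)/2) / sqrt(13) · 13^(−13N).
Since 13^13 > 1, the factor 13^(−13N) decays exponentially, so the ratio → 0. Substituting N = 4n gives the stated form.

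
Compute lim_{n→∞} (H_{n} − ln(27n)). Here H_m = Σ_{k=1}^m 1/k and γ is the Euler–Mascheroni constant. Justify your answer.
lim = −ln 27 + γ

By Euler-Maclaurin, H_m = ln m + γ + O(1/m). So
  H_{n} − ln(27n) = ln(n) + γ − ln(27n) + O(1/n)
                       = ln(1/27) + γ + O(1/n).
Hence the limit is ln(1/27) + γ.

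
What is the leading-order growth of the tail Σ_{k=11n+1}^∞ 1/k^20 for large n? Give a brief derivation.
Σ_{k>11n} 1/k^20 ~ 1/(19 · (11n)^19)

Compare to the integral: ∫_{11n}^∞ x^(−20) dx = [−x^(−19)/19]_{11n}^∞ = 1/((20−1)·(11n)^19). Euler-Maclaurin then gives
  Σ_{k>11n} 1/k^20 = ∫_{11n}^∞ dx/x^20 − 1/(2·(11n)^20) + O(1/(11n)^21).
(Equivalently this is ζ(20) − Σ_{k≤11n} 1/k^20.)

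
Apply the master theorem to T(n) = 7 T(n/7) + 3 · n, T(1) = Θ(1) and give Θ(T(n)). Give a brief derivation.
T(n) = Θ(n log n)

log_7 7 = 1, and f(n) = 3 · n = Θ(n^(log_7 7)). This is Case 2 of the master theorem: T(n) = Θ(f(n) · log n) = Θ(n log n).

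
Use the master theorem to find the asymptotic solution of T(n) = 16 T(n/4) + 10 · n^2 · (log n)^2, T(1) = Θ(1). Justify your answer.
T(n) = Θ(n^2 · (log n)^3)

Here log_4 16 = 2 and f(n) = 10 · n^2 · (log n)^2 = Θ(n^(log_4 16) · (log n)^2). This is the extended Case 2 of the master theorem (f matches the critical exponent up to log factors), giving T(n) = Θ(n^(log_4 16) · (log n)^(2+1)) = Θ(n^2 · (log n)^3).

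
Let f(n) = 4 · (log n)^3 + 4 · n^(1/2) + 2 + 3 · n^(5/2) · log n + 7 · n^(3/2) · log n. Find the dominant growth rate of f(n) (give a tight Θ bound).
f(n) ∈ Θ(n^(5/2) · log n)

Compare the terms by growth order. For large n, n^a · (log n)^b dominates n^a' · (log n)^b' iff a > a', or (a = a' and b > b'). Ranking the 5 terms shows the dominant one is 3 · n^(5/2) · log n. Hence f(n) ∈ Θ(n^(5/2) · log n).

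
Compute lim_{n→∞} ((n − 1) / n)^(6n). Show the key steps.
lim = e^(−6)

Rewrite as (1 − 1/n)^(6n). By the standard limit (1 + x/n)^n → e^x, we have (1 − 1/n)^n → e^(−1), and raising to the 6th power gives e^(−6).
More precisely, ln[(1 − 1/n)^(6n)] = 6n · ln(1 − 1/n) = 6n · (-1/n + O(1/n^2)) = -6 + O(1/n) → -6.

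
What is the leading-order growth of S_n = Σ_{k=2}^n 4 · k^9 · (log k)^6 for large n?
S_n ~ 2 · n^10 · (log n)^6 / 5

By integral comparison, S_n = ∫_1^n 4 · x^9 · (log x)^6 dx + O(n^9 · (log n)^6). For the integral, the leading term of ∫_1^n x^9 (log x)^6 dx is n^10/10 · (log n)^6 (by repeated integration by parts; each step lowers the log-exponent and produces a relatively O(1/log n) correction). Hence S_n ~ 2 · n^10 · (log n)^6 / 5.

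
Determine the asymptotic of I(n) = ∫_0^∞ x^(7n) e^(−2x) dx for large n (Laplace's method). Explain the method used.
I(n) ~ (sqrt(2π·7n) / 2) · (7n/(2e))^(7n)

Write the integrand as exp(7n ln x − 2x) and set f(x) = 7n ln x − 2x. Then f'(x) = 7n/x − 2 = 0 at x* = 7n/2, and f''(x*) = −7n/x*^2 = −2^2/(7n). Laplace's method (interior maximum) gives
  I(n) ~ e^(f(x*)) · sqrt(2π / |f''(x*)|)
        = exp(7n ln(7n/2) − 7n) · sqrt(2π · 7n / 2^2)
        = (7n/2)^(7n) e^(−7n) · sqrt(2π·7n) / 2
        = (sqrt(2π·7n) / 2) · (7n/(2e))^(7n).
This matches Γ(7n+1)/2^(7n+1) with Stirling applied to Γ.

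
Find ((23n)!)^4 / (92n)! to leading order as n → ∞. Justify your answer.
((23n)!)^4/(92n)! ~ ((2π·23n)^(3/2) / 2) · 4^(−4·23n)  →  0

Write N = 23n. Stirling: N! ~ sqrt(2π N)(N/e)^N and (4N)! ~ sqrt(2π·4N)·(4N/e)^(4N).
  (N!)^4/(4N)! ~ (2π N)^(4/2) (N/e)^(4N) / [sqrt(2π·4N) (4N/e)^(4N)]
     = (2π N)^(4/2) / sqrt(2π·4N) · (N/(4N))^(4N)
     = (2π N)^((4−1)/2) / 2 · 4^(−4N).
Since 4^4 > 1, the factor 4^(−4N) decays exponentially, so the ratio → 0. Substituting N = 23n gives the stated form.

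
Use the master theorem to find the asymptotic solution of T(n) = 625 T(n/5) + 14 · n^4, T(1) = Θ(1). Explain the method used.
T(n) = Θ(n^4 log n)

log_5 625 = 4, and f(n) = 14 · n^4 = Θ(n^(log_5 625)). This is Case 2 of the master theorem: T(n) = Θ(f(n) · log n) = Θ(n^4 log n).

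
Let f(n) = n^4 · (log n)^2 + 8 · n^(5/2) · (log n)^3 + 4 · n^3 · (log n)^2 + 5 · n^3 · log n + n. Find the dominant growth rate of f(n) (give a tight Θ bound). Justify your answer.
f(n) ∈ Θ(n^4 · (log n)^2)

Compare the terms by growth order. For large n, n^a · (log n)^b dominates n^a' · (log n)^b' iff a > a', or (a = a' and b > b'). Ranking the 5 terms shows the dominant one is n^4 · (log n)^2. Hence f(n) ∈ Θ(n^4 · (log n)^2).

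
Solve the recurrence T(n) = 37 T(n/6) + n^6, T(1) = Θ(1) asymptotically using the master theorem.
T(n) = Θ(n^6)

log_6 37 ≈ 2.015. f(n) = n^6 dominates n^(log_6 37) since 6 > 2.015, and the regularity condition a·f(n/b) = 37·(n/6)^6 = (37/46656)·n^6 ≤ c·f(n) holds with c = 37/46656 ≈ 0.000793 < 1. So this is Case 3: T(n) = Θ(f(n)) = Θ(n^6).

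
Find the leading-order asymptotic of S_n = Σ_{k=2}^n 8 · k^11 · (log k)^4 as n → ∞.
S_n ~ 2 · n^12 · (log n)^4 / 3

By integral comparison, S_n = ∫_1^n 8 · x^11 · (log x)^4 dx + O(n^11 · (log n)^4). For the integral, the leading term of ∫_1^n x^11 (log x)^4 dx is n^12/12 · (log n)^4 (by repeated integration by parts; each step lowers the log-exponent and produces a relatively O(1/log n) correction). Hence S_n ~ 2 · n^12 · (log n)^4 / 3.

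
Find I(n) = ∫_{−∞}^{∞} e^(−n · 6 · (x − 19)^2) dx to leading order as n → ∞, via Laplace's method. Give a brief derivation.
I(n) = sqrt(π/(6n))

Here φ(x) = 6 · (x − 19)^2 has its unique minimum at x* = 19 with φ(x*) = 0 and φ''(x*) = 12. Laplace's method gives
  I(n) ~ e^(−n φ(x*)) · sqrt(2π / (n · φ''(x*))) = sqrt(2π / (12n)) = sqrt(π/(6n)).
This is exact: substituting u = (x − 19)·sqrt(6n) gives I(n) = (1/sqrt(6n)) ∫_{−∞}^{∞} e^(−u^2) du = sqrt(π/(6n)).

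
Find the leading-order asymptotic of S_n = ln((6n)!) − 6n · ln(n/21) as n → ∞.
S_n ~ 6n · (ln 126 − 1) + O(ln n)

Stirling: ln((6n)!) = 6n ln(6n) − 6n + O(ln n).
  S_n = 6n ln(6n) − 6n − 6n ln(n/21) + O(ln n)
      = 6n ln(6n) − 6n ln n + 6n ln 21 − 6n + O(ln n)
      = 6n ln 6 + 6n ln 21 − 6n + O(ln n)
      = 6n (ln 126 − 1) + O(ln n).
Numerically ln(126) − 1 ≈ 3.8363.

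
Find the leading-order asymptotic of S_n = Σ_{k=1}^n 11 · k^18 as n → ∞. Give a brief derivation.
S_n ~ 11 · n^19 / 19

By integral comparison (Euler-Maclaurin), Σ_{k=1}^n 11 · k^18 = 11 · ∫_0^n x^18 dx + O(n^18) = 11 · n^19/19 + O(n^18). (Equivalently, Faulhaber's formula gives the same leading term.)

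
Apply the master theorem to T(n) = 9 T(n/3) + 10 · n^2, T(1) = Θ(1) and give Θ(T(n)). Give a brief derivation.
T(n) = Θ(n^2 log n)

log_3 9 = 2, and f(n) = 10 · n^2 = Θ(n^(log_3 9)). This is Case 2 of the master theorem: T(n) = Θ(f(n) · log n) = Θ(n^2 log n).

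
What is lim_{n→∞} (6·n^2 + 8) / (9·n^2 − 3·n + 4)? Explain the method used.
lim = 6/9 = 2/3

For large n the leading n^2 terms dominate both numerator and denominator. Dividing top and bottom by n^2, every other term tends to 0, leaving 6/9 = 2/3.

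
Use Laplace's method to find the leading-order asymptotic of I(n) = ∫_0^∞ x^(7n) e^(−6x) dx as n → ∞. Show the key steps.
I(n) ~ (sqrt(2π·7n) / 6) · (7n/(6e))^(7n)

Write the integrand as exp(7n ln x − 6x) and set f(x) = 7n ln x − 6x. Then f'(x) = 7n/x − 6 = 0 at x* = 7n/6, and f''(x*) = −7n/x*^2 = −6^2/(7n). Laplace's method (interior maximum) gives
  I(n) ~ e^(f(x*)) · sqrt(2π / |f''(x*)|)
        = exp(7n ln(7n/6) − 7n) · sqrt(2π · 7n / 6^2)
        = (7n/6)^(7n) e^(−7n) · sqrt(2π·7n) / 6
        = (sqrt(2π·7n) / 6) · (7n/(6e))^(7n).
This matches Γ(7n+1)/6^(7n+1) with Stirling applied to Γ.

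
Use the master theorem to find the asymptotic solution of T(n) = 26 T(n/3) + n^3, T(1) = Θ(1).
T(n) = Θ(n^3)

log_3 26 ≈ 2.966. f(n) = n^3 dominates n^(log_3 26) since 3 > 2.966, and the regularity condition a·f(n/b) = 26·(n/3)^3 = (26/27)·n^3 ≤ c·f(n) holds with c = 26/27 ≈ 0.963 < 1. So this is Case 3: T(n) = Θ(f(n)) = Θ(n^3).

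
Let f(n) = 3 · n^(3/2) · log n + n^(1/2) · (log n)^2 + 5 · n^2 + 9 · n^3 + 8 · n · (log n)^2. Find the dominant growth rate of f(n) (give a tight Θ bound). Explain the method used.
f(n) ∈ Θ(n^3)

Compare the terms by growth order. For large n, n^a · (log n)^b dominates n^a' · (log n)^b' iff a > a', or (a = a' and b > b'). Ranking the 5 terms shows the dominant one is 9 · n^3. Hence f(n) ∈ Θ(n^3).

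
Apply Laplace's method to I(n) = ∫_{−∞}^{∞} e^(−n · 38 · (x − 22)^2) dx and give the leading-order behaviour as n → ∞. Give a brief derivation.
I(n) = sqrt(π/(38n))

Here φ(x) = 38 · (x − 22)^2 has its unique minimum at x* = 22 with φ(x*) = 0 and φ''(x*) = 76. Laplace's method gives
  I(n) ~ e^(−n φ(x*)) · sqrt(2π / (n · φ''(x*))) = sqrt(2π / (76n)) = sqrt(π/(38n)).
This is exact: substituting u = (x − 22)·sqrt(38n) gives I(n) = (1/sqrt(38n)) ∫_{−∞}^{∞} e^(−u^2) du = sqrt(π/(38n)).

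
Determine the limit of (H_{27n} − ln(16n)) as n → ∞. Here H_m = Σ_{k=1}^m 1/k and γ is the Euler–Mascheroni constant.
lim = ln(27/16) + γ

By Euler-Maclaurin, H_m = ln m + γ + O(1/m). So
  H_{27n} − ln(16n) = ln(27n) + γ − ln(16n) + O(1/n)
                       = ln(27/16) + γ + O(1/n).
Hence the limit is ln(27/16) + γ.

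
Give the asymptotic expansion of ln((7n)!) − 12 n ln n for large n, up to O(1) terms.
ln((7n)!) − 12 n ln n = −5 n ln n + 7(ln 7 − 1) n + (1/2) ln(2π·7n) + O(1/n)

Stirling: ln((7n)!) = 7n ln(7n) − 7n + (1/2) ln(2π·7n) + O(1/n).
Expand 7n ln(7n) = 7n (ln n + ln 7) = 7n ln n + 7n ln 7.
Subtract 12n ln n: leading term is (7 − 12) n ln n = −5 n ln n. The next term is 7n ln 7 − 7n = 7(ln 7 − 1) n. Then the (1/2) ln(2π·7n) correction.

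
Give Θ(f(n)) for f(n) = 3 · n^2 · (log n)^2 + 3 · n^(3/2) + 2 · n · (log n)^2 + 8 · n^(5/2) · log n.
f(n) ∈ Θ(n^(5/2) · log n)

Compare the terms by growth order. For large n, n^a · (log n)^b dominates n^a' · (log n)^b' iff a > a', or (a = a' and b > b'). Ranking the 4 terms shows the dominant one is 8 · n^(5/2) · log n. Hence f(n) ∈ Θ(n^(5/2) · log n).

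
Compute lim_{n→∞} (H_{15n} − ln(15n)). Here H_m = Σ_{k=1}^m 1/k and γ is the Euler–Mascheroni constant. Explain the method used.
lim = γ

By Euler-Maclaurin, H_m = ln m + γ + O(1/m). So
  H_{15n} − ln(15n) = ln(15n) + γ − ln(15n) + O(1/n)
                       = ln(15/15) + γ + O(1/n).
Hence the limit is γ (since ln 1 = 0).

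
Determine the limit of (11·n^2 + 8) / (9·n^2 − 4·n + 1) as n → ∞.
lim = 11/9

For large n the leading n^2 terms dominate both numerator and denominator. Dividing top and bottom by n^2, every other term tends to 0, leaving 11/9.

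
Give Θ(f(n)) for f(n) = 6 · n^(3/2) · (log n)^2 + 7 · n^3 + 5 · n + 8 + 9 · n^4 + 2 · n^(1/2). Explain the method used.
f(n) ∈ Θ(n^4)

Compare the terms by growth order. For large n, n^a · (log n)^b dominates n^a' · (log n)^b' iff a > a', or (a = a' and b > b'). Ranking the 6 terms shows the dominant one is 9 · n^4. Hence f(n) ∈ Θ(n^4).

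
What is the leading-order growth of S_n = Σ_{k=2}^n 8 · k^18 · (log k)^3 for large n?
S_n ~ 8 · n^19 · (log n)^3 / 19

By integral comparison, S_n = ∫_1^n 8 · x^18 · (log x)^3 dx + O(n^18 · (log n)^3). For the integral, the leading term of ∫_1^n x^18 (log x)^3 dx is n^19/19 · (log n)^3 (by repeated integration by parts; each step lowers the log-exponent and produces a relatively O(1/log n) correction). Hence S_n ~ 8 · n^19 · (log n)^3 / 19.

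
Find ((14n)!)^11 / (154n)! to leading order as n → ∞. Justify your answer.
((14n)!)^11/(154n)! ~ ((2π·14n)^(10/2) / sqrt(11)) · 11^(−11·14n)  →  0

Write N = 14n. Stirling: N! ~ sqrt(2π N)(N/e)^N and (11N)! ~ sqrt(2π·11N)·(11N/e)^(11N).
  (N!)^11/(11N)! ~ (2π N)^(11/2) (N/e)^(11N) / [sqrt(2π·11N) (11N/e)^(11N)]
     = (2π N)^(11/2) / sqrt(2π·11N) · (N/(11N))^(11N)
     = (2π N)^((11−1)/2) / sqrt(11) · 11^(−11N).
Since 11^11 > 1, the factor 11^(−11N) decays exponentially, so the ratio → 0. Substituting N = 14n gives the stated form.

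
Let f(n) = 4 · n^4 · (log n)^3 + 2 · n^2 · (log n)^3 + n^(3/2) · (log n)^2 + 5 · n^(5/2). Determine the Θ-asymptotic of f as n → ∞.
f(n) ∈ Θ(n^4 · (log n)^3)

Compare the terms by growth order. For large n, n^a · (log n)^b dominates n^a' · (log n)^b' iff a > a', or (a = a' and b > b'). Ranking the 4 terms shows the dominant one is 4 · n^4 · (log n)^3. Hence f(n) ∈ Θ(n^4 · (log n)^3).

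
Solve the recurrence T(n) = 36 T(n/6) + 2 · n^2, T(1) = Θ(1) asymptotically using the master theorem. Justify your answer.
T(n) = Θ(n^2 log n)

log_6 36 = 2, and f(n) = 2 · n^2 = Θ(n^(log_6 36)). This is Case 2 of the master theorem: T(n) = Θ(f(n) · log n) = Θ(n^2 log n).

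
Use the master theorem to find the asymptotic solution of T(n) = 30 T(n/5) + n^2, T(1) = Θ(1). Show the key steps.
T(n) = Θ(n^(log_5 30))

Master theorem: compare f(n) = n^2 to n^(log_5 30) where log_5 30 ≈ 2.113. Since 2 < log_5 30, we have f(n) = O(n^(log_5 30 − ε)) for some ε > 0 — Case 1. Hence T(n) = Θ(n^(log_5 30)).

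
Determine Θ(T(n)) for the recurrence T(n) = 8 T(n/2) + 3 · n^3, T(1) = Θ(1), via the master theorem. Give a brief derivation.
T(n) = Θ(n^3 log n)

log_2 8 = 3, and f(n) = 3 · n^3 = Θ(n^(log_2 8)). This is Case 2 of the master theorem: T(n) = Θ(f(n) · log n) = Θ(n^3 log n).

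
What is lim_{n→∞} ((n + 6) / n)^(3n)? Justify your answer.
lim = e^18

Rewrite as (1 + 6/n)^(3n). By the standard limit (1 + x/n)^n → e^x, we have (1 + 6/n)^n → e^6, and raising to the 3rd power gives e^18.
More precisely, ln[(1 + 6/n)^(3n)] = 3n · ln(1 + 6/n) = 3n · (6/n + O(1/n^2)) = 18 + O(1/n) → 18.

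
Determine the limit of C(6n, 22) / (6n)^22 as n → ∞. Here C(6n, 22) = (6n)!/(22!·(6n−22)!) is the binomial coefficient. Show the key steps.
lim = 1/22! = 1/1124000727777607680000

With N = 6n → ∞: C(N, 22) / N^22 = [N(N−1)…(N−21)] / (22! · N^22) = (1/22!) · 1 · (1 − 1/(6n)) · … · (1 − 21/(6n)). Each factor → 1 as N → ∞, so the limit is 1/22! = 1/1124000727777607680000.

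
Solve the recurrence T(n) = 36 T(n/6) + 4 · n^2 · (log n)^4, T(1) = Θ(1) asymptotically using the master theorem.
T(n) = Θ(n^2 · (log n)^5)

Here log_6 36 = 2 and f(n) = 4 · n^2 · (log n)^4 = Θ(n^(log_6 36) · (log n)^4). This is the extended Case 2 of the master theorem (f matches the critical exponent up to log factors), giving T(n) = Θ(n^(log_6 36) · (log n)^(4+1)) = Θ(n^2 · (log n)^5).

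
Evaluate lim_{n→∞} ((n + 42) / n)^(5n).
lim = e^210

Rewrite as (1 + 42/n)^(5n). By the standard limit (1 + x/n)^n → e^x, we have (1 + 42/n)^n → e^42, and raising to the 5th power gives e^210.
More precisely, ln[(1 + 42/n)^(5n)] = 5n · ln(1 + 42/n) = 5n · (42/n + O(1/n^2)) = 210 + O(1/n) → 210.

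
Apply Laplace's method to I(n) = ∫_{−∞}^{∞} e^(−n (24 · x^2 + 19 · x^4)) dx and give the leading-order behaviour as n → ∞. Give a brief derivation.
I(n) ~ sqrt(π/(24n))

φ(x) = 24 · x^2 + 19 · x^4 has its unique global minimum at x* = 0 (since φ'(x) = 48x + 76x^3 = 0 only at x = 0 for real x with both coefficients positive, and φ → ∞ as |x| → ∞). At x* = 0, φ(0) = 0 and φ''(0) = 48. Laplace's method then gives
  I(n) ~ sqrt(2π / (n · φ''(0))) · e^(−n φ(0)) = sqrt(2π / (48n)) = sqrt(π/(24n)).
The 19 · x^4 term contributes only at subleading order (an O(1/n) relative correction).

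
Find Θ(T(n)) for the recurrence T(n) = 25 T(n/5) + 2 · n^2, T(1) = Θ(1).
T(n) = Θ(n^2 log n)

log_5 25 = 2, and f(n) = 2 · n^2 = Θ(n^(log_5 25)). This is Case 2 of the master theorem: T(n) = Θ(f(n) · log n) = Θ(n^2 log n).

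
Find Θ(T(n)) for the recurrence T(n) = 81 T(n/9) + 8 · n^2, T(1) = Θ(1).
T(n) = Θ(n^2 log n)

log_9 81 = 2, and f(n) = 8 · n^2 = Θ(n^(log_9 81)). This is Case 2 of the master theorem: T(n) = Θ(f(n) · log n) = Θ(n^2 log n).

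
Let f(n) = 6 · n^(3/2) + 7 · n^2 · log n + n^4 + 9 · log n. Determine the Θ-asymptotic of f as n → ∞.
f(n) ∈ Θ(n^4)

Compare the terms by growth order. For large n, n^a · (log n)^b dominates n^a' · (log n)^b' iff a > a', or (a = a' and b > b'). Ranking the 4 terms shows the dominant one is n^4. Hence f(n) ∈ Θ(n^4).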